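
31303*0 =0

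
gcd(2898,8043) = 21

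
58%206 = 58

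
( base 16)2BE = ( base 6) 3130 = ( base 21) 1C9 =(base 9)860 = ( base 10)702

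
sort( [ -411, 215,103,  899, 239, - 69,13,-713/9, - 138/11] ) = [ - 411, - 713/9, - 69,-138/11,13,103, 215, 239,899 ] 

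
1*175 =175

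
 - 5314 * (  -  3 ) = 15942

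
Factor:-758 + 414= - 2^3*43^1 = - 344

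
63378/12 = 5281 + 1/2 = 5281.50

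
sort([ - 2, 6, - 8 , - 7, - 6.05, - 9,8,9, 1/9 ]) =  [ - 9, - 8, - 7, -6.05, - 2,1/9,6, 8, 9 ] 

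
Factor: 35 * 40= 2^3*5^2* 7^1= 1400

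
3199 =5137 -1938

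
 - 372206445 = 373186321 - 745392766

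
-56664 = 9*( - 6296 )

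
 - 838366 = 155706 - 994072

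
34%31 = 3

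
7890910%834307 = 382147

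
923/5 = 184+ 3/5  =  184.60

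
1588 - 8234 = -6646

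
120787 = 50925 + 69862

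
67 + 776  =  843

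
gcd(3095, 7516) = 1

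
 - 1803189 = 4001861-5805050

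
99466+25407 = 124873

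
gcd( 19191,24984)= 3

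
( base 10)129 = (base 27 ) 4L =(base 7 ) 243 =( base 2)10000001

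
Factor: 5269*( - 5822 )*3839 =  - 2^1*11^2*41^1  *71^1*349^1*479^1 = -  117765617002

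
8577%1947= 789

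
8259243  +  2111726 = 10370969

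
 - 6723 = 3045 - 9768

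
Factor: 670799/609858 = 2^( - 1)*3^( - 2 )*  17^( - 1)*29^1*1993^(- 1 ) * 23131^1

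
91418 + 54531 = 145949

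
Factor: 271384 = 2^3 * 33923^1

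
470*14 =6580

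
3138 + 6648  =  9786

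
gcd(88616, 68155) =1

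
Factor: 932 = 2^2 *233^1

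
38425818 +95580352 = 134006170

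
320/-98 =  - 160/49 = - 3.27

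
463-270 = 193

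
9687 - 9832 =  - 145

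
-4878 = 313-5191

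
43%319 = 43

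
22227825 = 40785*545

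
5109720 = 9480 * 539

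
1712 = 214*8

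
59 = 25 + 34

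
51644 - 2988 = 48656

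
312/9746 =156/4873 = 0.03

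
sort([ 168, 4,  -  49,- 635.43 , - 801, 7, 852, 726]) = [ - 801, - 635.43,  -  49, 4, 7, 168 , 726, 852]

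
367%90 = 7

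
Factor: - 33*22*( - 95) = 2^1* 3^1*5^1*11^2*19^1 =68970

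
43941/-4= - 10986 + 3/4 = -10985.25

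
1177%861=316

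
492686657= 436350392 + 56336265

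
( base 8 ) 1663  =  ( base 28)15N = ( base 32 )TJ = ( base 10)947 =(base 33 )sn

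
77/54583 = 77/54583 = 0.00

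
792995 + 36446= 829441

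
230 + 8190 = 8420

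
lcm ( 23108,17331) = 69324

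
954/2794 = 477/1397 = 0.34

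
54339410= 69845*778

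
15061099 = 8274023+6787076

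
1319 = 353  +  966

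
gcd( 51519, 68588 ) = 13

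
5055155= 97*52115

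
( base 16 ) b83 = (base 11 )223A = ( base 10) 2947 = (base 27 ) 414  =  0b101110000011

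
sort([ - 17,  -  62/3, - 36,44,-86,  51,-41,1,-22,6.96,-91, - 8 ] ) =[ - 91, -86,-41,-36,-22, - 62/3 , - 17,-8,1,6.96,  44,51]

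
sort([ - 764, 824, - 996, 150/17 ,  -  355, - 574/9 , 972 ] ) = [ - 996 , -764, - 355, - 574/9, 150/17,824,972] 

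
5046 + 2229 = 7275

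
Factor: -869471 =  -869471^1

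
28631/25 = 1145 + 6/25  =  1145.24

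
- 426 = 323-749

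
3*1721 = 5163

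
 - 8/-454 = 4/227  =  0.02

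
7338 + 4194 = 11532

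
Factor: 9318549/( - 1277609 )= - 3^1 * 47^1 * 379^( - 1 )*3371^(-1)*66089^1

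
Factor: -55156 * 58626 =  - 2^3*3^2*3257^1 * 13789^1 = - 3233575656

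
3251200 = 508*6400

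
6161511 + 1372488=7533999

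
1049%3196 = 1049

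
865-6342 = - 5477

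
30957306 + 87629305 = 118586611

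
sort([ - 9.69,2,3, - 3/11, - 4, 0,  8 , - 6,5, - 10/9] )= [ - 9.69, - 6, - 4, - 10/9, - 3/11 , 0,2,3,5 , 8] 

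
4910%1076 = 606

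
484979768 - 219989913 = 264989855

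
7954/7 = 7954/7 = 1136.29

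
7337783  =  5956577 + 1381206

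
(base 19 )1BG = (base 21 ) 16j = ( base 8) 1112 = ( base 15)291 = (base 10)586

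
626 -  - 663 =1289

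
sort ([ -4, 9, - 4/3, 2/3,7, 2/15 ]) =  [ -4,- 4/3,  2/15,  2/3, 7, 9 ] 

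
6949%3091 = 767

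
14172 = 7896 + 6276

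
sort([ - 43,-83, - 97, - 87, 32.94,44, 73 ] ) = [ - 97,  -  87, -83,-43, 32.94, 44,73]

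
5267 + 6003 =11270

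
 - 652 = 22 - 674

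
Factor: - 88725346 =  - 2^1*17^1*89^1*109^1*269^1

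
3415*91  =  310765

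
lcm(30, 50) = 150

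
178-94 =84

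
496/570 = 248/285=0.87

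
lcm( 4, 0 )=0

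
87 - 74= 13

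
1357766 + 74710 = 1432476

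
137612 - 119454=18158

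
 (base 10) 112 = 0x70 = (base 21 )57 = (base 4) 1300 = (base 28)40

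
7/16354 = 7/16354  =  0.00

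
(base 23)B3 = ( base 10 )256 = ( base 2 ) 100000000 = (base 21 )C4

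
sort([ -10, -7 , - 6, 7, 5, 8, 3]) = [ - 10,-7, - 6, 3,5,7, 8 ]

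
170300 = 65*2620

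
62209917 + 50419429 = 112629346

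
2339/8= 2339/8=292.38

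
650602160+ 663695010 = 1314297170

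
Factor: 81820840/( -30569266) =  - 2^2  *5^1*  7^( - 1)* 13^( - 1 )*19^1*101^( - 1 )*199^1*541^1*1663^(- 1)= - 40910420/15284633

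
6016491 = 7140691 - 1124200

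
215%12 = 11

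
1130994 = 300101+830893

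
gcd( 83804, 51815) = 1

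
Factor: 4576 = 2^5 * 11^1* 13^1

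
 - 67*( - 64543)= 4324381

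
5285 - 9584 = - 4299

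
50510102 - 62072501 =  - 11562399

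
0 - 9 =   -  9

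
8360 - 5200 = 3160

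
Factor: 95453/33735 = 3^( - 1)*5^( - 1 )*13^( - 1 )*53^1*173^(-1) * 1801^1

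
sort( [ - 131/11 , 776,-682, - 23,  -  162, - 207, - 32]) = [ -682, - 207,-162, - 32, - 23, - 131/11 , 776]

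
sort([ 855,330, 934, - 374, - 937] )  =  [ - 937,-374, 330, 855,934 ] 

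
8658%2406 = 1440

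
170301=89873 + 80428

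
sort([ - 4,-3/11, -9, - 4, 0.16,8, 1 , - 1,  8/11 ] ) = [ - 9, - 4,-4,  -  1, - 3/11, 0.16, 8/11, 1, 8]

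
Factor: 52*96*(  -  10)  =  -2^8*3^1*5^1*13^1 = - 49920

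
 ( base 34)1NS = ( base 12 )117a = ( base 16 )7ae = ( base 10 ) 1966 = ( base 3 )2200211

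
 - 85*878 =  - 74630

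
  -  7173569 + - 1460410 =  - 8633979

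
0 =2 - 2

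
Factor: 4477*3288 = 2^3*3^1*11^2*37^1*137^1 = 14720376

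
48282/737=65+377/737 = 65.51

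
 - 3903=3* (-1301 )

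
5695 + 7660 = 13355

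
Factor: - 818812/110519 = - 2^2*29^( - 1)*37^(-1 )*103^( - 1)*277^1*739^1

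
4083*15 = 61245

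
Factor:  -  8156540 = - 2^2*5^1 * 7^3*29^1*41^1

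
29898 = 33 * 906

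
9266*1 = 9266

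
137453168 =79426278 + 58026890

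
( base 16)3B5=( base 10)949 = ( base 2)1110110101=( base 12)671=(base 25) 1CO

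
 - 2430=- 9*270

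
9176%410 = 156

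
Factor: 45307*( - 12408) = - 562169256 =-  2^3*3^1*11^1*47^1*45307^1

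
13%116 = 13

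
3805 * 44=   167420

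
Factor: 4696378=2^1 * 2348189^1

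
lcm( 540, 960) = 8640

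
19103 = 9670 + 9433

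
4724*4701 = 22207524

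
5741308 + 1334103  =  7075411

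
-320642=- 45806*7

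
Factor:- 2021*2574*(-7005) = 36440388270 = 2^1*3^3 * 5^1*11^1*13^1*43^1*47^1 *467^1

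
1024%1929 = 1024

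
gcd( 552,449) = 1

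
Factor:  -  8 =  - 2^3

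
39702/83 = 478+28/83=478.34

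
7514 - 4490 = 3024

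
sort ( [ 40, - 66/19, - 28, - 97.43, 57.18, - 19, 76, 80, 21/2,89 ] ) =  [ - 97.43, - 28, - 19, - 66/19,21/2, 40, 57.18, 76, 80, 89]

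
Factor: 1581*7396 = 2^2*3^1*17^1*31^1*43^2=11693076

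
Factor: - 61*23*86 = - 2^1*23^1*43^1 * 61^1=- 120658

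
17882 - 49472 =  - 31590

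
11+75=86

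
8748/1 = 8748  =  8748.00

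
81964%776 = 484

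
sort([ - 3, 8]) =[ - 3, 8]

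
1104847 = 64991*17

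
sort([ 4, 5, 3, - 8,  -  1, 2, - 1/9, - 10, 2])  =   [- 10, - 8, - 1, - 1/9, 2,2  ,  3,  4,5 ]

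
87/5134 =87/5134 = 0.02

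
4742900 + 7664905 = 12407805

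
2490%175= 40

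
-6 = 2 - 8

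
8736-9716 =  - 980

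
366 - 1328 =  - 962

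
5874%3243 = 2631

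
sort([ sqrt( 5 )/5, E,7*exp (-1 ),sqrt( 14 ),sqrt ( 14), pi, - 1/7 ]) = [ - 1/7,sqrt(5) /5,  7*exp( - 1 ),  E,pi,sqrt( 14 ), sqrt(14)]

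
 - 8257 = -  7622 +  - 635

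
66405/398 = 166 + 337/398 = 166.85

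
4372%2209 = 2163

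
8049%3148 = 1753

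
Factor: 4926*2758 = 13585908 = 2^2*3^1*7^1*197^1*821^1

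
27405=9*3045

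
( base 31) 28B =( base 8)4205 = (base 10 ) 2181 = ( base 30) 2cl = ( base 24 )3IL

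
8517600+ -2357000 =6160600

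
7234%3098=1038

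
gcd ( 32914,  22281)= 7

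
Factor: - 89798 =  - 2^1 * 59^1 *761^1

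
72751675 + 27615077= 100366752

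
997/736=997/736 = 1.35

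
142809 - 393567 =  - 250758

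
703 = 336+367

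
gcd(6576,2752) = 16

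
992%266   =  194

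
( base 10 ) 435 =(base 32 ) DJ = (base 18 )163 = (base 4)12303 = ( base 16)1b3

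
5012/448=179/16  =  11.19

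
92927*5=464635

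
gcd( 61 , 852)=1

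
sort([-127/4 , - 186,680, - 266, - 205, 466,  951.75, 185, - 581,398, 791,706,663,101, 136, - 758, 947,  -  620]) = [ - 758, - 620,- 581, - 266, - 205, - 186, - 127/4 , 101,136,185, 398, 466,663, 680,706, 791,947,  951.75]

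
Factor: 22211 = 7^1 *19^1*167^1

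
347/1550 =347/1550= 0.22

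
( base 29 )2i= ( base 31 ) 2e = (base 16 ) 4C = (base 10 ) 76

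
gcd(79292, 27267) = 1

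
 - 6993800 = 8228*( - 850)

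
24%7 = 3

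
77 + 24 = 101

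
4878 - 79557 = -74679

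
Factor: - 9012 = - 2^2 * 3^1*751^1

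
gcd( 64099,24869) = 1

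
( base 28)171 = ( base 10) 981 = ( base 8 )1725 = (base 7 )2601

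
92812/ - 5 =-18563 + 3/5 = - 18562.40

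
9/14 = 9/14 = 0.64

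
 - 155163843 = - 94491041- 60672802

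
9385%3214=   2957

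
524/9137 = 524/9137 = 0.06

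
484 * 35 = 16940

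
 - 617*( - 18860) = 11636620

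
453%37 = 9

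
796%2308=796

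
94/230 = 47/115 = 0.41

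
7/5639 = 7/5639 =0.00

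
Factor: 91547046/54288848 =45773523/27144424=2^(  -  3 )*3^2*3393053^(-1)*5085947^1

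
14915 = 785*19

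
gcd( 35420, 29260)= 1540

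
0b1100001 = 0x61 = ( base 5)342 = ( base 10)97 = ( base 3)10121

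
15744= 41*384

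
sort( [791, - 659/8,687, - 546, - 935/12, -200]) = [ - 546,  -  200, - 659/8, - 935/12,  687,791 ]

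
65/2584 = 65/2584 = 0.03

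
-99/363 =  - 1+8/11 = - 0.27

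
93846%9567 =7743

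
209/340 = 209/340 =0.61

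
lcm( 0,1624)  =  0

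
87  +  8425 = 8512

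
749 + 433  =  1182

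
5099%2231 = 637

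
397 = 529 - 132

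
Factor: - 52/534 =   -  2^1*3^( - 1)*13^1*89^ ( - 1 )  =  -26/267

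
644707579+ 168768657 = 813476236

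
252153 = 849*297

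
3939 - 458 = 3481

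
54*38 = 2052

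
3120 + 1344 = 4464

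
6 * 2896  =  17376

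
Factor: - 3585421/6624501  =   - 3^(-1 )* 7^1 * 13^( - 1)* 353^1*1451^1 * 169859^(-1)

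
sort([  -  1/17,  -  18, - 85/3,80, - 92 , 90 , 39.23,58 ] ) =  [ - 92, - 85/3,-18, - 1/17, 39.23 , 58, 80,90]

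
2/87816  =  1/43908 = 0.00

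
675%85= 80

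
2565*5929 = 15207885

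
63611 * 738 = 46944918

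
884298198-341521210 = 542776988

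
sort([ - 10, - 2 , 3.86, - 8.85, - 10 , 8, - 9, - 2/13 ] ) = [ - 10, - 10, - 9 , - 8.85, - 2, - 2/13, 3.86,  8] 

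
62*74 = 4588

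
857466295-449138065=408328230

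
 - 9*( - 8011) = 72099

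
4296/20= 1074/5 = 214.80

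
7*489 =3423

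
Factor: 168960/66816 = 220/87 = 2^2 * 3^( - 1 )*5^1*11^1*29^( - 1) 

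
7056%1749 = 60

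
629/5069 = 17/137= 0.12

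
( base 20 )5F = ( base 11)A5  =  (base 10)115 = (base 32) 3J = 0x73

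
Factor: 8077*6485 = 52379345= 5^1*41^1*197^1*1297^1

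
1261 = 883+378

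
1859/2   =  929 + 1/2 = 929.50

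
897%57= 42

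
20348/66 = 10174/33 = 308.30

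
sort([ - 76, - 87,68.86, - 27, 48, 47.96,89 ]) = [ - 87,- 76,- 27, 47.96, 48,68.86,  89 ] 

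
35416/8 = 4427 = 4427.00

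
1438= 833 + 605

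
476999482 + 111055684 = 588055166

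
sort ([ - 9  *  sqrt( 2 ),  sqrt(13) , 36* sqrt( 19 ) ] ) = [ - 9*sqrt( 2),  sqrt(13),36*sqrt( 19) ] 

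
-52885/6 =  - 52885/6 = - 8814.17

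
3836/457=3836/457 = 8.39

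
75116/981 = 76 + 560/981= 76.57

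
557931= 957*583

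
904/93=9  +  67/93  =  9.72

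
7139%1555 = 919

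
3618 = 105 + 3513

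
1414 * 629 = 889406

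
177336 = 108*1642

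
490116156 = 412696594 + 77419562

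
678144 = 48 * 14128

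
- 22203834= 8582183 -30786017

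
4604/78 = 2302/39 = 59.03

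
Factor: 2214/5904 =3/8 = 2^ ( - 3 )*3^1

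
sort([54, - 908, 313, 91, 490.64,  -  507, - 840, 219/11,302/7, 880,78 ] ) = [ - 908, - 840,-507, 219/11,302/7, 54,78,91, 313, 490.64,880]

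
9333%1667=998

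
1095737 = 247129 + 848608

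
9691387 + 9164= 9700551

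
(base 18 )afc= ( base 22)762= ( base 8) 6702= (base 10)3522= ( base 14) 13D8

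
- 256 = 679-935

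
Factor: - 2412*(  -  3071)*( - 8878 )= -65761583256=- 2^3*3^2*23^1*37^1 *67^1*83^1* 193^1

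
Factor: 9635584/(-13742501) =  - 2^8*7^1 *19^1 * 251^(-1 ) * 283^1*54751^ ( - 1)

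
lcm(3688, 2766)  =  11064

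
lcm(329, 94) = 658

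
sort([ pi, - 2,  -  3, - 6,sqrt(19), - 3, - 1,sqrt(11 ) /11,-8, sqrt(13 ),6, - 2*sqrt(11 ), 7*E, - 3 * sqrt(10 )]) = [ - 3 * sqrt( 10),-8,-2*sqrt(11),-6,  -  3, - 3, - 2, - 1,  sqrt( 11)/11, pi, sqrt (13 ),sqrt( 19 ),6,  7 *E ]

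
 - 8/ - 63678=4/31839 = 0.00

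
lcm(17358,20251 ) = 121506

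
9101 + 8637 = 17738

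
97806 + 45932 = 143738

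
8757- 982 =7775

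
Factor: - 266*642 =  - 2^2 * 3^1*7^1*19^1*107^1 = - 170772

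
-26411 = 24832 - 51243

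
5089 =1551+3538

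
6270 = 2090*3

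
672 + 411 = 1083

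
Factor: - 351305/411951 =  -  3^(- 1)*5^1 * 17^1*353^( - 1) * 389^( - 1)*4133^1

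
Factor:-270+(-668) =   -  2^1*7^1*67^1= - 938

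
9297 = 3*3099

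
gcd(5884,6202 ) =2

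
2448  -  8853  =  -6405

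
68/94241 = 68/94241=0.00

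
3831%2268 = 1563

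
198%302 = 198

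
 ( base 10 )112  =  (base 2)1110000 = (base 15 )77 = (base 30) 3M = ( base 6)304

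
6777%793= 433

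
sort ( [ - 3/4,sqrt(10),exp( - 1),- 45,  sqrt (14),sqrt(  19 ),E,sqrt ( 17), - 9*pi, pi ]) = [ - 45, - 9*pi, - 3/4, exp( - 1 ),E,pi,sqrt( 10),  sqrt( 14),sqrt(17), sqrt( 19 ) ]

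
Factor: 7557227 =7557227^1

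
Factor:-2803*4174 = -2^1 * 2087^1*2803^1 = - 11699722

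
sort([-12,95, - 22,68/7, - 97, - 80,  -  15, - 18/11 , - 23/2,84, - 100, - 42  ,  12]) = [-100  , - 97, - 80,-42, - 22,- 15, - 12, -23/2, - 18/11,  68/7,12 , 84, 95] 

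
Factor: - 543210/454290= - 953/797=- 797^( - 1)*953^1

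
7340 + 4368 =11708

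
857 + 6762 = 7619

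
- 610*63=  - 38430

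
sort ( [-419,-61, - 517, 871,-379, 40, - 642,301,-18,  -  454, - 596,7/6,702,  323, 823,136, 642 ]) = [ -642, - 596,  -  517,  -  454,-419,  -  379, - 61, - 18, 7/6, 40, 136, 301, 323, 642, 702, 823, 871 ] 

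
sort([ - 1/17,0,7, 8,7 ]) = [  -  1/17, 0,7, 7, 8] 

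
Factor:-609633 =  - 3^3*67^1*337^1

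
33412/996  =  8353/249 = 33.55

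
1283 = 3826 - 2543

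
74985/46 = 74985/46  =  1630.11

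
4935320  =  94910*52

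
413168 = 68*6076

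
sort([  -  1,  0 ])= [-1,0] 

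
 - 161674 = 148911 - 310585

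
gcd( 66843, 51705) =9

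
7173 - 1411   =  5762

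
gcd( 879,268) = 1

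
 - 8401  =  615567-623968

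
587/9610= 587/9610 = 0.06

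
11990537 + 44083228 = 56073765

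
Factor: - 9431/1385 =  - 5^(-1 )*277^( - 1)*9431^1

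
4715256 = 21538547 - 16823291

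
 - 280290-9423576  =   - 9703866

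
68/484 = 17/121 = 0.14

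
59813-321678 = -261865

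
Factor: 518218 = 2^1 * 113^1*2293^1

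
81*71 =5751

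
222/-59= - 222/59 = - 3.76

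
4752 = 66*72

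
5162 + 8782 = 13944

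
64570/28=2306 + 1/14 = 2306.07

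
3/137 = 3/137 = 0.02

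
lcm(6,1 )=6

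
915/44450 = 183/8890 = 0.02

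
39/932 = 39/932 = 0.04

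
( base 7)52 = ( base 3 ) 1101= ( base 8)45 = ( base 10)37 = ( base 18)21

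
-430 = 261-691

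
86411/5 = 86411/5 = 17282.20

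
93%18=3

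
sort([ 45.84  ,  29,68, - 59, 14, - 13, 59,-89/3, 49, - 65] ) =[  -  65,-59,- 89/3 , - 13, 14, 29, 45.84,49, 59,68]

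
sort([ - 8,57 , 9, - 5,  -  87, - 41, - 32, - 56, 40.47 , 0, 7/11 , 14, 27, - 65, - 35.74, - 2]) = [ - 87  , - 65, - 56 ,  -  41, - 35.74, - 32, - 8, - 5,-2 , 0, 7/11 , 9, 14 , 27,40.47,57 ] 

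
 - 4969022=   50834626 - 55803648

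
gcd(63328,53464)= 8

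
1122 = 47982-46860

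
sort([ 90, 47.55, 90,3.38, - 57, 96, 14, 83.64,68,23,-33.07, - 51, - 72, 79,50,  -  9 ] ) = [-72, - 57, - 51, - 33.07, - 9,3.38, 14 , 23, 47.55, 50  ,  68, 79, 83.64, 90, 90,96]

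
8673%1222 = 119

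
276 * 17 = 4692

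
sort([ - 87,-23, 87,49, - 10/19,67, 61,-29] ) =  [-87 , - 29, - 23, - 10/19, 49,  61, 67,87] 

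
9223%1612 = 1163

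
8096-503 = 7593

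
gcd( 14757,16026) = 3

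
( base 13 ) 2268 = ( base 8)11322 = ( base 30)5AI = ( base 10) 4818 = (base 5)123233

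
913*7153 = 6530689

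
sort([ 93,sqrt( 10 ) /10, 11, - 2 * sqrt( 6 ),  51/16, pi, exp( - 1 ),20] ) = [ - 2*sqrt(6),  sqrt(10 )/10, exp( - 1 ), pi,51/16, 11, 20,  93] 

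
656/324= 164/81 = 2.02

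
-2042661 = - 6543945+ 4501284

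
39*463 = 18057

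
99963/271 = 368+ 235/271  =  368.87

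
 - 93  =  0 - 93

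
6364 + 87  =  6451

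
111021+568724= 679745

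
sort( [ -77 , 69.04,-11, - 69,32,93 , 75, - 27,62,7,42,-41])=[ - 77,  -  69,  -  41, - 27,-11,7 , 32,42 , 62,69.04,75, 93]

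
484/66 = 7+1/3 = 7.33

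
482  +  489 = 971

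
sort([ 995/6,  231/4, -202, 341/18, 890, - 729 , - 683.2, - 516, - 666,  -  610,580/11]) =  [ - 729,-683.2 ,-666, - 610, -516, - 202, 341/18, 580/11, 231/4,995/6, 890]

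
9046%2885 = 391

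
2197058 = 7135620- 4938562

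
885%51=18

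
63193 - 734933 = -671740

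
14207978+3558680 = 17766658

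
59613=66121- 6508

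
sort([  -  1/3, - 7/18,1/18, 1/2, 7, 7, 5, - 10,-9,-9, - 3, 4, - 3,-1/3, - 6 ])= [ - 10, - 9, - 9, - 6, - 3,-3,-7/18, - 1/3,  -  1/3, 1/18 , 1/2,4 , 5, 7, 7 ]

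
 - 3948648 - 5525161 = -9473809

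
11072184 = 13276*834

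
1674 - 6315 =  - 4641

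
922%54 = 4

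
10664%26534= 10664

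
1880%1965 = 1880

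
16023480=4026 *3980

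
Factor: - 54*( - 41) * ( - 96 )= -2^6 * 3^4*41^1 = - 212544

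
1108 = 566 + 542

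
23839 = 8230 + 15609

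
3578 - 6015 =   -  2437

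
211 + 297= 508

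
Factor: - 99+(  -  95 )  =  -2^1 * 97^1 = -194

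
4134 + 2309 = 6443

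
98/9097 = 98/9097  =  0.01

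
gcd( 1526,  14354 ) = 2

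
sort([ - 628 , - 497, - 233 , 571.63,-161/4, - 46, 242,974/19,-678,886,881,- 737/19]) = [ - 678,-628, - 497, - 233, - 46, - 161/4,  -  737/19, 974/19, 242, 571.63, 881, 886 ]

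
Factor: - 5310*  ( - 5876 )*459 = 2^3*3^5 * 5^1*13^1 * 17^1 * 59^1*113^1= 14321516040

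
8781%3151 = 2479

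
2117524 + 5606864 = 7724388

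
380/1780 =19/89 = 0.21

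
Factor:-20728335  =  - 3^1*5^1*19^1 * 257^1*283^1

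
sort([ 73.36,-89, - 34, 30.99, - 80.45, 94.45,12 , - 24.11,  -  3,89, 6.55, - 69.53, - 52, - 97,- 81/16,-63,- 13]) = [ - 97, - 89,-80.45, - 69.53, - 63,-52, - 34, - 24.11, - 13, - 81/16, - 3,6.55, 12,30.99,73.36,89,  94.45 ] 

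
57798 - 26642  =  31156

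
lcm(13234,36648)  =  476424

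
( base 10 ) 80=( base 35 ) 2a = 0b1010000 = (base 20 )40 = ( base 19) 44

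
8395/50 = 1679/10= 167.90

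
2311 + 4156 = 6467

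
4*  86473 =345892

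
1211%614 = 597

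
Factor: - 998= - 2^1 * 499^1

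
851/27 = 851/27 =31.52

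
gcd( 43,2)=1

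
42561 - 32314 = 10247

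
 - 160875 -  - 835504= 674629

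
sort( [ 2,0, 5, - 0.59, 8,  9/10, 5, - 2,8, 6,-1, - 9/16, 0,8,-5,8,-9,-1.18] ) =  [-9 , - 5, -2,  -  1.18,- 1, - 0.59, - 9/16, 0,0,9/10,2,5,5,6, 8,8, 8,8 ] 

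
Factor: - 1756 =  - 2^2 *439^1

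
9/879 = 3/293=0.01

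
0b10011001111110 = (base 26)EF0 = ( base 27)DDQ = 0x267E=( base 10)9854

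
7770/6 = 1295 = 1295.00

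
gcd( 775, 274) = 1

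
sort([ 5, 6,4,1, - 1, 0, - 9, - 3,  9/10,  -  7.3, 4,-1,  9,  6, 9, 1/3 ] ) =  [-9, - 7.3,-3, - 1, - 1,  0 , 1/3,9/10, 1,4,4, 5,6,6,9,  9 ]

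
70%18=16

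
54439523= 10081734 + 44357789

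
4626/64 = 2313/32= 72.28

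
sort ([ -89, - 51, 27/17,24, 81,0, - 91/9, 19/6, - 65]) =[ - 89, - 65 , - 51, - 91/9, 0, 27/17,19/6, 24, 81]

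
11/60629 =11/60629 = 0.00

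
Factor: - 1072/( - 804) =2^2*3^(-1 ) = 4/3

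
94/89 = 94/89= 1.06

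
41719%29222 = 12497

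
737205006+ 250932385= 988137391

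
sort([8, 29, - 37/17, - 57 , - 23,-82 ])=[ - 82, - 57,-23,-37/17,8, 29 ] 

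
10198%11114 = 10198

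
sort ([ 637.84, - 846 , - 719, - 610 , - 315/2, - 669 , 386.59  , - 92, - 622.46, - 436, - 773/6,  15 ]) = [ - 846, -719, - 669, - 622.46, - 610, - 436,-315/2, - 773/6, - 92, 15, 386.59, 637.84] 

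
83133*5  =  415665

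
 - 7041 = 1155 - 8196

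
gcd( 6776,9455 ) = 1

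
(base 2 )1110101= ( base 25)4H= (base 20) 5H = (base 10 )117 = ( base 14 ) 85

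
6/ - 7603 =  - 6/7603 = - 0.00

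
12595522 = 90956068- 78360546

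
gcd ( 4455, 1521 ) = 9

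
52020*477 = 24813540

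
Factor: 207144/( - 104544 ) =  -2^( - 2)*7^1 * 11^( - 2)*137^1 = - 959/484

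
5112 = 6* 852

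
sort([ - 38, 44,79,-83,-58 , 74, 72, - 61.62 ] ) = [ - 83,-61.62, - 58 , - 38, 44, 72,74 , 79 ]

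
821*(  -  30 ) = -24630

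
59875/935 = 11975/187 = 64.04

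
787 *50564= 39793868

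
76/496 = 19/124  =  0.15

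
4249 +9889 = 14138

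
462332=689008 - 226676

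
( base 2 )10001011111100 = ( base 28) bbo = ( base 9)13251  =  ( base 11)6802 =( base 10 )8956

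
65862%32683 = 496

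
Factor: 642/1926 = 3^(  -  1)=1/3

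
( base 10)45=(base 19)27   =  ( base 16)2d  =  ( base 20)25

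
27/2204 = 27/2204 = 0.01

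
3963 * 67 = 265521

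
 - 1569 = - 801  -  768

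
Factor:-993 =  - 3^1*331^1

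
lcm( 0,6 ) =0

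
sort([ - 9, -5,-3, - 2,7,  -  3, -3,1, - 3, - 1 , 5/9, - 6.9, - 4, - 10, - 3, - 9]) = [ - 10, - 9, - 9, - 6.9, - 5, - 4 , - 3, - 3, - 3, - 3, - 3, - 2, - 1 , 5/9,  1 , 7 ] 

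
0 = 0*81311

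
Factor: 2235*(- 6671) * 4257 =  - 3^3* 5^1 * 7^1*  11^1*  43^1*149^1*953^1  =  - 63470529045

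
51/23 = 2 + 5/23= 2.22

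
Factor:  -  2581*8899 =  - 22968319 = - 11^1*29^1*89^1*809^1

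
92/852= 23/213  =  0.11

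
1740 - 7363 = -5623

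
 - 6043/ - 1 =6043 + 0/1 = 6043.00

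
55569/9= 18523/3 = 6174.33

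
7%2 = 1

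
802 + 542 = 1344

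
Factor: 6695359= 11^1* 608669^1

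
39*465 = 18135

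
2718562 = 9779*278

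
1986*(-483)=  - 959238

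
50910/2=25455= 25455.00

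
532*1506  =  801192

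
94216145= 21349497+72866648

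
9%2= 1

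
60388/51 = 60388/51  =  1184.08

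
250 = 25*10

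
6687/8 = 835+ 7/8  =  835.88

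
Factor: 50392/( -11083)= - 2^3*6299^1 *11083^(  -  1 ) 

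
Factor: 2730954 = 2^1*3^1 * 455159^1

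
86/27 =86/27 = 3.19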